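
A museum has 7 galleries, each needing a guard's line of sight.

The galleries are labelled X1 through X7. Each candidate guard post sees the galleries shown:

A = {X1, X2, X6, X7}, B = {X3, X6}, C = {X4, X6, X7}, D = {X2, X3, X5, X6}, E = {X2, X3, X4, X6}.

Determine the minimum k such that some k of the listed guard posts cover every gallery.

3

A and D and E together: A ∪ D ∪ E = {X1, X2, X3, X4, X5, X6, X7} — every gallery is covered.
Only A contains X1, so A is forced; the remaining 3 galleries need at least 2 more guard posts (each remaining guard post adds at most 2) — so at least 3 guard posts are needed, and 3 is optimal.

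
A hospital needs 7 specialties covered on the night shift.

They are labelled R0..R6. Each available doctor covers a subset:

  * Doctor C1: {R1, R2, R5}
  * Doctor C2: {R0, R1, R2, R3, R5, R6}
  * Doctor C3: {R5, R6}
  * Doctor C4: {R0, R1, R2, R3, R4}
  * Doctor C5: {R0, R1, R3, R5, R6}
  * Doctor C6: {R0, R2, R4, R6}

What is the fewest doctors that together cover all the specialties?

2

C2 and C6 together: C2 ∪ C6 = {R0, R1, R2, R3, R4, R5, R6} — every specialty is covered.
No single doctor has all 7 specialties (the largest, C2, has 6), so 2 is optimal.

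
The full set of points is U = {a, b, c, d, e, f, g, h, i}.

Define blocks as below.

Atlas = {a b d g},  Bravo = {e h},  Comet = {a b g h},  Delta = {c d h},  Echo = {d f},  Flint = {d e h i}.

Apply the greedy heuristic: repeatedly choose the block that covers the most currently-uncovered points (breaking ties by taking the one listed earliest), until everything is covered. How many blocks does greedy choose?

Greedy: pick Atlas (covers 4 new) → pick Flint (covers 3 new) → pick Delta (covers 1 new) → pick Echo (covers 1 new). Total picks: 4.

4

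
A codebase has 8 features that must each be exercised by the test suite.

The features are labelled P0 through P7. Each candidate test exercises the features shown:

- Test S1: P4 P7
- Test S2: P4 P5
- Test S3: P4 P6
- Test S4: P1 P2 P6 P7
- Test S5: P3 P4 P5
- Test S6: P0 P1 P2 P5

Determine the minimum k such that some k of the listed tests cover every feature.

Take {S4, S5, S6}. Their union is {P0, P1, P2, P3, P4, P5, P6, P7}, which is all 8 features.
Only S6 contains P0, so S6 is forced; the remaining 4 features need at least 2 more tests (each remaining test adds at most 2) — so at least 3 tests are needed, and 3 is optimal.

3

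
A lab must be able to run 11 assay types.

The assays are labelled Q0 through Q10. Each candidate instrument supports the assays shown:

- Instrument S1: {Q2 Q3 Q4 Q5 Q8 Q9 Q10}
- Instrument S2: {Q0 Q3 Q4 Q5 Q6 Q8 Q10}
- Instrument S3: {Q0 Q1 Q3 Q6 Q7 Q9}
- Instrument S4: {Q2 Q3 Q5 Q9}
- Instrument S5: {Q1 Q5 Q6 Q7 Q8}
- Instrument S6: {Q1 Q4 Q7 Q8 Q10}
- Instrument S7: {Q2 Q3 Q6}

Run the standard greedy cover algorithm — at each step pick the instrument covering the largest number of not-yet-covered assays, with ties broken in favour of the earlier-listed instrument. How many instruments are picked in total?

2

Greedy: pick S1 (covers 7 new) → pick S3 (covers 4 new). Total picks: 2.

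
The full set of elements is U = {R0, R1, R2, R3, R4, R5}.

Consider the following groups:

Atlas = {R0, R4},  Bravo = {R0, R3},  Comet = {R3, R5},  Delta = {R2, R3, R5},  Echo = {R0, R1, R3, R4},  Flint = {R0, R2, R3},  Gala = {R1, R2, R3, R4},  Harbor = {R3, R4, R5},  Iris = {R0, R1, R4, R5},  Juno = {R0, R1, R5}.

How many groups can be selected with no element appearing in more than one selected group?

Atlas, Delta are pairwise disjoint (Atlas={R0,R4}; Delta={R2,R3,R5}).
Every remaining group overlaps one of these, and no 3 of the listed groups are pairwise disjoint, so 2 is the maximum.

2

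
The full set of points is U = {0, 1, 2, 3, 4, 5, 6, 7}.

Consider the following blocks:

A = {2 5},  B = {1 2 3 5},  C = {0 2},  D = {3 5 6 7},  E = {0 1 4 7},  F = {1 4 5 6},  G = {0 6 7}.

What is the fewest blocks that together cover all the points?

B, E, and F cover everything between them: the union {0, 1, 2, 3, 4, 5, 6, 7} is all of U.
No 2 of the 7 blocks cover everything (all 21 combinations miss at least one point), so 3 is optimal.

3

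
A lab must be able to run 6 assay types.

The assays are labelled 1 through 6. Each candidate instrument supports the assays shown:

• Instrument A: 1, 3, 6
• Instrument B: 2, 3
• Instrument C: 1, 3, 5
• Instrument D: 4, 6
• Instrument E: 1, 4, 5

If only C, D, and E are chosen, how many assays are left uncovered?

1

Union of C, D, E = {1, 3, 4, 5, 6}.
Not covered: 2 — 1 assay.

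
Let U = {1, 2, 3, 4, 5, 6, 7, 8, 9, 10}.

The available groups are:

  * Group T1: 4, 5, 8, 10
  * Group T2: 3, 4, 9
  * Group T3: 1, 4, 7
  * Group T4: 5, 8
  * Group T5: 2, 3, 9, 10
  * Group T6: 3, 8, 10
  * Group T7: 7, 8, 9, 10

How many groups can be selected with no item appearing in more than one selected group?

T3, T4, T5 are pairwise disjoint (T3={1,4,7}; T4={5,8}; T5={2,3,9,10}).
Every remaining group overlaps one of these, and no 4 of the listed groups are pairwise disjoint, so 3 is the maximum.

3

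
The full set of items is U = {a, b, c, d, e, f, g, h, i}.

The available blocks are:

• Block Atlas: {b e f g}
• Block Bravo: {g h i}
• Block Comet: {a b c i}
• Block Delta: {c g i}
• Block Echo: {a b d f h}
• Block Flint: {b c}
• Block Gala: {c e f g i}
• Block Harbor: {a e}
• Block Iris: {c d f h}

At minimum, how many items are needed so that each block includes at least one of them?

The 3 items {c, e, h} hit every block.
The blocks Bravo, Flint, Harbor are pairwise disjoint, so any hitting set needs a separate item for each — at least 3. Hence 3 is optimal.

3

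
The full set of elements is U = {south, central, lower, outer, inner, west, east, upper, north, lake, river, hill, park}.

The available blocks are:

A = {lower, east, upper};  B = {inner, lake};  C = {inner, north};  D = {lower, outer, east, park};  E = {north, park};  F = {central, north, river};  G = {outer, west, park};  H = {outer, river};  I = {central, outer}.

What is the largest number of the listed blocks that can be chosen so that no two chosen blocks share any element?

4

A, B, E, H are pairwise disjoint (A={lower,east,upper}; B={inner,lake}; E={north,park}; H={outer,river}).
Every remaining block overlaps one of these, and no 5 of the listed blocks are pairwise disjoint, so 4 is the maximum.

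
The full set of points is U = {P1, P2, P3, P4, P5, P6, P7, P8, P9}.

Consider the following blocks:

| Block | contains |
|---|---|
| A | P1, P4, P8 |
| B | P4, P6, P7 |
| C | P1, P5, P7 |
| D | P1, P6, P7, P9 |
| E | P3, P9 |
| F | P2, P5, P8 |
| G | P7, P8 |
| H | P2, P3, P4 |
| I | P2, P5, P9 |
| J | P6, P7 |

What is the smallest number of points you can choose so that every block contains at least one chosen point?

4

Take T = {P3, P7, P8, P9}. Each listed block contains at least one of these, so T is a hitting set of size 4.
No choice of 3 points meets every block, so 4 is the minimum.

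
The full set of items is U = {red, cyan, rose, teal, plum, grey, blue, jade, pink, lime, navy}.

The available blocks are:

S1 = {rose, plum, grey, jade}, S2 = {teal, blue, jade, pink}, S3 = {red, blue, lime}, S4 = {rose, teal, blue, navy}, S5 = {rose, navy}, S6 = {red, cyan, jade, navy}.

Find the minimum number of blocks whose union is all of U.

4

S1 and S2 and S3 and S6 together: S1 ∪ S2 ∪ S3 ∪ S6 = {red, cyan, rose, teal, plum, grey, blue, jade, pink, lime, navy} — every item is covered.
Only S6 contains cyan, so S6 is forced; the remaining 7 items need at least 3 more blocks (each remaining block adds at most 3) — so at least 4 blocks are needed, and 4 is optimal.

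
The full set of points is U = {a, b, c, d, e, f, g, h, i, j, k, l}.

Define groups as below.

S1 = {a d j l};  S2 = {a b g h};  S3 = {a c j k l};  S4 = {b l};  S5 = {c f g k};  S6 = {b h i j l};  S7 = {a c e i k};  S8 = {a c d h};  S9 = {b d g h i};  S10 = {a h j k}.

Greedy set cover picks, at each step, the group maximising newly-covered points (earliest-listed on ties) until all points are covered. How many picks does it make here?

4

Greedy: pick S3 (covers 5 new) → pick S9 (covers 5 new) → pick S5 (covers 1 new) → pick S7 (covers 1 new). Total picks: 4.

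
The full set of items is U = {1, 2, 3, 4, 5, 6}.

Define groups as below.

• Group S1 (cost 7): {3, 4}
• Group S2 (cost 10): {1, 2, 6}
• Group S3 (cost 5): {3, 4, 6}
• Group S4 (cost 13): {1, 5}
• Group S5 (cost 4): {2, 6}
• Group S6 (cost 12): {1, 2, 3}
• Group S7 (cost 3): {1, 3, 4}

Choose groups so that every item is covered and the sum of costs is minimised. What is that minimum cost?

20

S4, S5, S7 together cover every item (S4 ∪ S5 ∪ S7 = {1, 2, 3, 4, 5, 6}); total cost 13 + 4 + 3 = 20.
No covering selection has total cost below 20.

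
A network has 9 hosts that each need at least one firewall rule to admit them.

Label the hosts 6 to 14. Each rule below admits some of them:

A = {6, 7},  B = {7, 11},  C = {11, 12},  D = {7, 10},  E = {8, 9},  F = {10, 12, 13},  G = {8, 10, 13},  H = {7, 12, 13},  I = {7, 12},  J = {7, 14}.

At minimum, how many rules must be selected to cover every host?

Take {A, C, E, G, J}. Their union is {6, 7, 8, 9, 10, 11, 12, 13, 14}, which is all 9 hosts.
No 4 of the 10 rules cover everything (all 210 combinations miss at least one host), so 5 is optimal.

5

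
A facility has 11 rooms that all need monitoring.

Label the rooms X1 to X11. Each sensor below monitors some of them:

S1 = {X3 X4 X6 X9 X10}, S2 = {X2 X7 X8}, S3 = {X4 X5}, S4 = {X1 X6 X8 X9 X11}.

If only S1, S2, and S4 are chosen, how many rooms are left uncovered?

Union of S1, S2, S4 = {X1, X2, X3, X4, X6, X7, X8, X9, X10, X11}.
Not covered: X5 — 1 room.

1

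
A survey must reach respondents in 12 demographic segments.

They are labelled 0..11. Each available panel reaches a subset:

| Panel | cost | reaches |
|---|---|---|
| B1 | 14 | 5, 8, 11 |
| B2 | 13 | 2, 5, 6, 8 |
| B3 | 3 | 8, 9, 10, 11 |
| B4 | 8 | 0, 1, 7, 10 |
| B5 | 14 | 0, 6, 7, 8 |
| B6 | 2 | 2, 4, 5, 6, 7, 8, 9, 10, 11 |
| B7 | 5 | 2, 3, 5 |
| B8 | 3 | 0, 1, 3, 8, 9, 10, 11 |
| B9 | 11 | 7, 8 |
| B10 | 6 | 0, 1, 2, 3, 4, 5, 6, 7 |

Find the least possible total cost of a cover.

5

B6, B8 together cover every segment (B6 ∪ B8 = {0, 1, 2, 3, 4, 5, 6, 7, 8, 9, 10, 11}); total cost 2 + 3 = 5.
No covering selection has total cost below 5.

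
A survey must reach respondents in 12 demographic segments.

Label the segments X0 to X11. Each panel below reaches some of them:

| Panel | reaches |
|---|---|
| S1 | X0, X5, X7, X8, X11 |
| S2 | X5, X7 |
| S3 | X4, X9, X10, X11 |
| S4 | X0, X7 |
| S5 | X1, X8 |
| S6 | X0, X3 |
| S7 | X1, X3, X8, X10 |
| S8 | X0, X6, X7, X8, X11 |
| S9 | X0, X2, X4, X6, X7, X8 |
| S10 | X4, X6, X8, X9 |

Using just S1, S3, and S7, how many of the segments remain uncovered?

Union of S1, S3, S7 = {X0, X1, X3, X4, X5, X7, X8, X9, X10, X11}.
Not covered: X2, X6 — 2 segments.

2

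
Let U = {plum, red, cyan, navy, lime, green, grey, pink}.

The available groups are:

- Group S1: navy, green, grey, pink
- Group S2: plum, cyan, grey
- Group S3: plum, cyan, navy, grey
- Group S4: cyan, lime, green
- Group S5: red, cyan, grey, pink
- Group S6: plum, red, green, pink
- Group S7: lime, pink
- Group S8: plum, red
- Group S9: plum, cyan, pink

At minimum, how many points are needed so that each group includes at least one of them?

Take H = {plum, lime, grey}. Each listed group contains at least one of these, so H is a hitting set of size 3.
No choice of 2 points meets every group, so 3 is the minimum.

3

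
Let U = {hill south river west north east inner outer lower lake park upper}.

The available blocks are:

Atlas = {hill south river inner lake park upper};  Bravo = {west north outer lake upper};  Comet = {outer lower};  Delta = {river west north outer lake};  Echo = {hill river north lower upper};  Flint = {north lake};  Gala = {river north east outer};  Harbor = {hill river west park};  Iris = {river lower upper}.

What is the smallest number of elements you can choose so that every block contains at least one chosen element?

3

Take H = {river, north, lower}. Each listed block contains at least one of these, so H is a hitting set of size 3.
The blocks Comet, Flint, Harbor are pairwise disjoint, so any hitting set needs a separate element for each — at least 3. Hence 3 is optimal.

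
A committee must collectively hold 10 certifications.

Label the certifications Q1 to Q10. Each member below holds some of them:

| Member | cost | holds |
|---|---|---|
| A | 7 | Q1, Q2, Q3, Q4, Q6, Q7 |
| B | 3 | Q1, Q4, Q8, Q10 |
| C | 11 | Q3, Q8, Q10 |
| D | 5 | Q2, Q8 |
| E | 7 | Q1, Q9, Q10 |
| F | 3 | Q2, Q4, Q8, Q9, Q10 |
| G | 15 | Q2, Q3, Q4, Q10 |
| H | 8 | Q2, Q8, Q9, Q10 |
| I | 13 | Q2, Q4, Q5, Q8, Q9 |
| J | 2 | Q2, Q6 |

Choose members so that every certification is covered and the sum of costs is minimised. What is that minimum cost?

A, F, I together cover every certification (A ∪ F ∪ I = {Q1, Q2, Q3, Q4, Q5, Q6, Q7, Q8, Q9, Q10}); total cost 7 + 3 + 13 = 23.
No covering selection has total cost below 23.

23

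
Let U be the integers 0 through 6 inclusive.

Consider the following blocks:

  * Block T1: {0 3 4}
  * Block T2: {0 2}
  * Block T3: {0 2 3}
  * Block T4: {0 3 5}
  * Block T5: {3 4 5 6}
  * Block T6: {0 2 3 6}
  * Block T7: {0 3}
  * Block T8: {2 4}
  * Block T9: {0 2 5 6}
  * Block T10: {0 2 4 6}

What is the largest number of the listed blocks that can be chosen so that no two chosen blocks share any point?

T7, T8 are pairwise disjoint (T7={0,3}; T8={2,4}).
Every remaining block overlaps one of these, and no 3 of the listed blocks are pairwise disjoint, so 2 is the maximum.

2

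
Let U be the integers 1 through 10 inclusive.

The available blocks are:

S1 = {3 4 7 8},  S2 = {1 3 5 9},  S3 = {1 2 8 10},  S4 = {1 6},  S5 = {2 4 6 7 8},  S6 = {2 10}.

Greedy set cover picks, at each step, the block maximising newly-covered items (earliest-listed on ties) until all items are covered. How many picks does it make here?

Greedy: pick S5 (covers 5 new) → pick S2 (covers 4 new) → pick S3 (covers 1 new). Total picks: 3.

3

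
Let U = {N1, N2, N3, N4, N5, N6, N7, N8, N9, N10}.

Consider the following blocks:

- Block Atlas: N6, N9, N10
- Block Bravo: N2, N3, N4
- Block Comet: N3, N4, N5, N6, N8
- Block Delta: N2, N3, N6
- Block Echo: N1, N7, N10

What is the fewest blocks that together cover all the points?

Atlas and Bravo and Comet and Echo together: Atlas ∪ Bravo ∪ Comet ∪ Echo = {N1, N2, N3, N4, N5, N6, N7, N8, N9, N10} — every point is covered.
No 3 of the 5 blocks cover everything (all 10 combinations miss at least one point), so 4 is optimal.

4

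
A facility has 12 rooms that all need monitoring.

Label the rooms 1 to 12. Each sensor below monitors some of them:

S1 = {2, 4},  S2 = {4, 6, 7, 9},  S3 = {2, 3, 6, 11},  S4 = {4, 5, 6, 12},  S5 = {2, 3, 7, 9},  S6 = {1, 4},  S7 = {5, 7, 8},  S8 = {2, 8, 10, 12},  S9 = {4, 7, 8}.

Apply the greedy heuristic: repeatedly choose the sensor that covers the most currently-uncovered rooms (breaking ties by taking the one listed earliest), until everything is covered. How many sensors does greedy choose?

Greedy: pick S2 (covers 4 new) → pick S8 (covers 4 new) → pick S3 (covers 2 new) → pick S4 (covers 1 new) → pick S6 (covers 1 new). Total picks: 5.

5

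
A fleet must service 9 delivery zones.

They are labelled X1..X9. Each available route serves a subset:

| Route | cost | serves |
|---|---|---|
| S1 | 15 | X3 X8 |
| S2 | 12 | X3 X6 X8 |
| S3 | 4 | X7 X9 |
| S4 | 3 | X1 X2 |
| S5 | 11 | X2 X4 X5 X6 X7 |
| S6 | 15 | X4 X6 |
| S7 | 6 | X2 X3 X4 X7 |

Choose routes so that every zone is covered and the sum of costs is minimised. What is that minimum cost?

S2, S3, S4, S5 together cover every zone (S2 ∪ S3 ∪ S4 ∪ S5 = {X1, X2, X3, X4, X5, X6, X7, X8, X9}); total cost 12 + 4 + 3 + 11 = 30.
The greedy pick S4, S3, S7, S5, S2 costs 36; no covering selection beats 30.

30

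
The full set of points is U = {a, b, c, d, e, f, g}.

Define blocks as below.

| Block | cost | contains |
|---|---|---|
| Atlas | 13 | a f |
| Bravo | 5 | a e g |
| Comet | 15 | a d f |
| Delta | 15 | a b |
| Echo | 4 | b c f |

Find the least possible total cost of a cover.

24

Bravo, Comet, Echo together cover every point (Bravo ∪ Comet ∪ Echo = {a, b, c, d, e, f, g}); total cost 5 + 15 + 4 = 24.
No covering selection has total cost below 24.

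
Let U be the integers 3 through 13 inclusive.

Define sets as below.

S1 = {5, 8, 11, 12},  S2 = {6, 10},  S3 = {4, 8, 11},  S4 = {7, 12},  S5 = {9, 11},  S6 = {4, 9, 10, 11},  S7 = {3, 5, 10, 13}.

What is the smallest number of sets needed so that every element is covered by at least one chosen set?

S2 and S3 and S4 and S5 and S7 together: S2 ∪ S3 ∪ S4 ∪ S5 ∪ S7 = {3, 4, 5, 6, 7, 8, 9, 10, 11, 12, 13} — every element is covered.
No 4 of the 7 sets cover everything (all 35 combinations miss at least one element), so 5 is optimal.

5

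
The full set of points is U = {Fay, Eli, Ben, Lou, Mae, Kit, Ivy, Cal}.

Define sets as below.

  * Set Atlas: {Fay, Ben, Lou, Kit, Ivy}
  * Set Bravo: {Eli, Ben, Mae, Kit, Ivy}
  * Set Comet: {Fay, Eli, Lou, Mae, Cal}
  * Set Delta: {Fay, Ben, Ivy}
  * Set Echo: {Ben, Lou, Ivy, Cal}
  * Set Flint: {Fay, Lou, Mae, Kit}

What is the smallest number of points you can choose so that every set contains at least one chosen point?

The 2 points {Ben, Mae} hit every set.
No single point lies in every set, so at least 2 are needed and 2 is optimal.

2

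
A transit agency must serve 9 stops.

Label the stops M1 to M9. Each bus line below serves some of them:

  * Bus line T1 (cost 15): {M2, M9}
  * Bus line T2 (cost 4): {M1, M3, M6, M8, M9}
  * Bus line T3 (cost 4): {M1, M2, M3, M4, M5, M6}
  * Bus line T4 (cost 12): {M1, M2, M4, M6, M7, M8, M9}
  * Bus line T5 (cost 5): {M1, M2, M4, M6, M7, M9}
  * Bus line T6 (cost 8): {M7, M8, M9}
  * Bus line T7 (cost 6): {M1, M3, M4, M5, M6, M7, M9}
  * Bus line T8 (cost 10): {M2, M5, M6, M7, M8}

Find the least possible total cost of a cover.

T3, T6 together cover every stop (T3 ∪ T6 = {M1, M2, M3, M4, M5, M6, M7, M8, M9}); total cost 4 + 8 = 12.
The greedy pick T3, T2, T5 costs 13; no covering selection beats 12.

12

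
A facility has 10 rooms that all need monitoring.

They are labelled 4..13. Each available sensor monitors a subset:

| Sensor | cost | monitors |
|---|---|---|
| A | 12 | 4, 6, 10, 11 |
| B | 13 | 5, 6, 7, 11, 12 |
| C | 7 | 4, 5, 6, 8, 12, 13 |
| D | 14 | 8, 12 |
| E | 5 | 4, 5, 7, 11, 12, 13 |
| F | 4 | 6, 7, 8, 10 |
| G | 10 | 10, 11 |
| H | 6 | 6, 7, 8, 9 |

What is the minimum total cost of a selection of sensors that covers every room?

E, F, H together cover every room (E ∪ F ∪ H = {4, 5, 6, 7, 8, 9, 10, 11, 12, 13}); total cost 5 + 4 + 6 = 15.
No covering selection has total cost below 15.

15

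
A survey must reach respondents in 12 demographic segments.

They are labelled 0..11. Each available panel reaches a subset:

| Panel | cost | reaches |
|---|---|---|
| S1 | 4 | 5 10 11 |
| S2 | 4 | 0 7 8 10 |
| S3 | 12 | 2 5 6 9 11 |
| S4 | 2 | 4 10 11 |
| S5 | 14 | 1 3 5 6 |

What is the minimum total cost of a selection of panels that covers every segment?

S2, S3, S4, S5 together cover every segment (S2 ∪ S3 ∪ S4 ∪ S5 = {0, 1, 2, 3, 4, 5, 6, 7, 8, 9, 10, 11}); total cost 4 + 12 + 2 + 14 = 32.
No covering selection has total cost below 32.

32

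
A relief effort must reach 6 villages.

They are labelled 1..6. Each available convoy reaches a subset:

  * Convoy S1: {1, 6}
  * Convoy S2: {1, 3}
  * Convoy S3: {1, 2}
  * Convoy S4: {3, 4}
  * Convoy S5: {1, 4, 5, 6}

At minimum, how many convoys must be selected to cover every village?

3

Take {S3, S4, S5}. Their union is {1, 2, 3, 4, 5, 6}, which is all 6 villages.
Only S3 contains 2, so S3 is forced; the remaining 4 villages need at least 2 more convoys (each remaining convoy adds at most 3) — so at least 3 convoys are needed, and 3 is optimal.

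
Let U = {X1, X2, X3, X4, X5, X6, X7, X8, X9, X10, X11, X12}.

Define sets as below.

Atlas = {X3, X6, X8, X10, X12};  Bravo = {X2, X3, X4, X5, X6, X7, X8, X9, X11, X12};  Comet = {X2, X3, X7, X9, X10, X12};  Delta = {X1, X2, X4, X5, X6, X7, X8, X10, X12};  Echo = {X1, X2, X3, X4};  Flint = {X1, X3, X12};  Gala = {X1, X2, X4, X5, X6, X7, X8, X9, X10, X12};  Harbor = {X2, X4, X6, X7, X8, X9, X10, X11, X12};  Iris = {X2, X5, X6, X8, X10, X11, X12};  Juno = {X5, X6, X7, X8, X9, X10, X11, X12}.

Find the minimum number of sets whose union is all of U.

2

Echo and Juno together: Echo ∪ Juno = {X1, X2, X3, X4, X5, X6, X7, X8, X9, X10, X11, X12} — every point is covered.
No single set has all 12 points (the largest, Bravo, has 10), so 2 is optimal.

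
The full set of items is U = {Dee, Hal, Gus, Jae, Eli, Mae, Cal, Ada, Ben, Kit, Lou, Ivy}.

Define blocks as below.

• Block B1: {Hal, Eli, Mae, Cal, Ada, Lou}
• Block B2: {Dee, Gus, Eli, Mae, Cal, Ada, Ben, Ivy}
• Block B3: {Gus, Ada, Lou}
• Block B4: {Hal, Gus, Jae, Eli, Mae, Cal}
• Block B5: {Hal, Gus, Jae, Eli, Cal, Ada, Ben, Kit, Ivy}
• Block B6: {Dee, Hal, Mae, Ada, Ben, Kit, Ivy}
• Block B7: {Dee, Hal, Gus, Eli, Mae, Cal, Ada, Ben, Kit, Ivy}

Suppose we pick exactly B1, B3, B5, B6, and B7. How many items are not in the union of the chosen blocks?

0

Union of B1, B3, B5, B6, B7 = {Dee, Hal, Gus, Jae, Eli, Mae, Cal, Ada, Ben, Kit, Lou, Ivy} — that's every item, so 0 are uncovered.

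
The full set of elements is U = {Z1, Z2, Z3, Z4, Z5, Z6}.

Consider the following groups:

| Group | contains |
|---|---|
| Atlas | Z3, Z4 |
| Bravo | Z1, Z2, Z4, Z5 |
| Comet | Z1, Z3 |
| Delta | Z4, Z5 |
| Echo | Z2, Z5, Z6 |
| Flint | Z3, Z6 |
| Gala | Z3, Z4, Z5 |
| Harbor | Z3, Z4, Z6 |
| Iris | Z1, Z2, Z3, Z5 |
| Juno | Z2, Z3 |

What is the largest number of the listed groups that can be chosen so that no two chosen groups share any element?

2

Comet, Delta are pairwise disjoint (Comet={Z1,Z3}; Delta={Z4,Z5}).
Every remaining group overlaps one of these, and no 3 of the listed groups are pairwise disjoint, so 2 is the maximum.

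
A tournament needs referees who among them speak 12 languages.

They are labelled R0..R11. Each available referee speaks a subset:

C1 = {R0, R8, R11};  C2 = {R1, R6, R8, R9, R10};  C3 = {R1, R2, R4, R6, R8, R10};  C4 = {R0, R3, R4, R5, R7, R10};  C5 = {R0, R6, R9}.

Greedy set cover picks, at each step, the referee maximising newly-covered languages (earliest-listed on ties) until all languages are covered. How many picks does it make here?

Greedy: pick C3 (covers 6 new) → pick C4 (covers 4 new) → pick C1 (covers 1 new) → pick C2 (covers 1 new). Total picks: 4.

4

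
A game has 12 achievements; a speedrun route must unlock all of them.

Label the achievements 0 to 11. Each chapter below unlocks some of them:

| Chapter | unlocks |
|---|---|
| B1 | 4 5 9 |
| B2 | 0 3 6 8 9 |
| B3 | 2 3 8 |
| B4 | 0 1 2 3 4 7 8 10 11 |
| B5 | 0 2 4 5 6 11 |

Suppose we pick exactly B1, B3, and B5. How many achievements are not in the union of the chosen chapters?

Union of B1, B3, B5 = {0, 2, 3, 4, 5, 6, 8, 9, 11}.
Not covered: 1, 7, 10 — 3 achievements.

3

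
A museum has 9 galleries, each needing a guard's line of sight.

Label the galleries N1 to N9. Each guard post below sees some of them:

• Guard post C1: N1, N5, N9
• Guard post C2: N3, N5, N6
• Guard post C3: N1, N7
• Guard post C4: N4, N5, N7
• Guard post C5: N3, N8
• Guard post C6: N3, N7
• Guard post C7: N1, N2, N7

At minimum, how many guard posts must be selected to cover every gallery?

5

C1 and C2 and C4 and C5 and C7 together: C1 ∪ C2 ∪ C4 ∪ C5 ∪ C7 = {N1, N2, N3, N4, N5, N6, N7, N8, N9} — every gallery is covered.
No 4 of the 7 guard posts cover everything (all 35 combinations miss at least one gallery), so 5 is optimal.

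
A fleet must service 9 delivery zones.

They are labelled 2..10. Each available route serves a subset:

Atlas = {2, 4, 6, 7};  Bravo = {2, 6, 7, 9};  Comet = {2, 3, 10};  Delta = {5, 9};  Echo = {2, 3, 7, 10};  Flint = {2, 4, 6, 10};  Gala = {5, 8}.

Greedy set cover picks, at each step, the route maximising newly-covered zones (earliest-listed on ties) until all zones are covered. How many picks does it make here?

Greedy: pick Atlas (covers 4 new) → pick Comet (covers 2 new) → pick Delta (covers 2 new) → pick Gala (covers 1 new). Total picks: 4.

4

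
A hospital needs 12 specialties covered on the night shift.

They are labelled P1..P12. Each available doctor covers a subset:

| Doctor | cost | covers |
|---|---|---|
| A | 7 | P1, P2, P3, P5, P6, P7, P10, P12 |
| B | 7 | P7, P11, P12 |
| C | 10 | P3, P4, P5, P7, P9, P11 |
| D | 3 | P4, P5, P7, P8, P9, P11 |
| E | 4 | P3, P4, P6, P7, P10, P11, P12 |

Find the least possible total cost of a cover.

10

A, D together cover every specialty (A ∪ D = {P1, P2, P3, P4, P5, P6, P7, P8, P9, P10, P11, P12}); total cost 7 + 3 = 10.
The greedy pick D, E, A costs 14; no covering selection beats 10.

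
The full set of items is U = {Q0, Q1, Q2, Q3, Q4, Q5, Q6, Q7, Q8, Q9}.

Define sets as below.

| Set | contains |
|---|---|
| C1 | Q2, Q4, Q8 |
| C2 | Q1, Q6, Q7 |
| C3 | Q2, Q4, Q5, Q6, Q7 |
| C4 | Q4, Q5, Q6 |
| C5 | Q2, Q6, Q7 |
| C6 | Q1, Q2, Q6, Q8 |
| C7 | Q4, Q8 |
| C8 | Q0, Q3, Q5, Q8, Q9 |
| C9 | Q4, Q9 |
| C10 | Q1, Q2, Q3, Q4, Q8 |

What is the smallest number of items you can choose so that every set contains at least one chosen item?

H = {Q4, Q5, Q6} meets every set (each contains at least one member of H), and |H| = 3.
No choice of 2 items meets every set, so 3 is the minimum.

3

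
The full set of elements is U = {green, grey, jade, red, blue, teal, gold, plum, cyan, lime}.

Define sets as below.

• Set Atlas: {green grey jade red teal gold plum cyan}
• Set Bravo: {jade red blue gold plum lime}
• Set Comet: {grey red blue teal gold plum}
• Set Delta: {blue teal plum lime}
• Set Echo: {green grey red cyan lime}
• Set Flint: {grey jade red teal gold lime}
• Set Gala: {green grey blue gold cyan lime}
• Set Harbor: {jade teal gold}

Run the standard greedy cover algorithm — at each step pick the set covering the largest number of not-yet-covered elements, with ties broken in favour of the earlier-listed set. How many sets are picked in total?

Greedy: pick Atlas (covers 8 new) → pick Bravo (covers 2 new). Total picks: 2.

2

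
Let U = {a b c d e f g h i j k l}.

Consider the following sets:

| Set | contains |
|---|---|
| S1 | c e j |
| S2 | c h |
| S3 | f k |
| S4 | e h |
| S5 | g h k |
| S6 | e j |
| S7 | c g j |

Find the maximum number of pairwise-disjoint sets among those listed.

S2, S3, S6 are pairwise disjoint (S2={c,h}; S3={f,k}; S6={e,j}).
Every remaining set overlaps one of these, and no 4 of the listed sets are pairwise disjoint, so 3 is the maximum.

3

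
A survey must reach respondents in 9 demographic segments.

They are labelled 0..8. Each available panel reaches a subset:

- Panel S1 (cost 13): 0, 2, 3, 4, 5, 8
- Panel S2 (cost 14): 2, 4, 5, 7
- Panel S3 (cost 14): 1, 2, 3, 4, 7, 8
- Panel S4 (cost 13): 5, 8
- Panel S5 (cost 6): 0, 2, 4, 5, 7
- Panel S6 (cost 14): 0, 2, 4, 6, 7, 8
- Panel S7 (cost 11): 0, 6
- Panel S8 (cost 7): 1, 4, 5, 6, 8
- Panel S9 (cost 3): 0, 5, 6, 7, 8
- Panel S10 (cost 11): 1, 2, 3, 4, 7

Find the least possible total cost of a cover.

14

S9, S10 together cover every segment (S9 ∪ S10 = {0, 1, 2, 3, 4, 5, 6, 7, 8}); total cost 3 + 11 = 14.
No covering selection has total cost below 14.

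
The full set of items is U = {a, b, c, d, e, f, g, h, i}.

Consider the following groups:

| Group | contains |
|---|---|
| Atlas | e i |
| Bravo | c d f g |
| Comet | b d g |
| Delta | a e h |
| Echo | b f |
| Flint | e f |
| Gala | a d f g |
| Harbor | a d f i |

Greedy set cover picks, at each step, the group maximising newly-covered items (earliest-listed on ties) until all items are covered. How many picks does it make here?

4

Greedy: pick Bravo (covers 4 new) → pick Delta (covers 3 new) → pick Atlas (covers 1 new) → pick Comet (covers 1 new). Total picks: 4.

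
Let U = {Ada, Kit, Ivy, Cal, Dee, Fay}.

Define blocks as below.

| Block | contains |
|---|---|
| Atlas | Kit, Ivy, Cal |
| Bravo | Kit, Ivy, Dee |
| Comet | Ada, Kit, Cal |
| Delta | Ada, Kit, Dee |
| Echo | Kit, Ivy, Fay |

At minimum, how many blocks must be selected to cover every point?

3

Bravo, Comet, and Echo cover everything between them: the union {Ada, Kit, Ivy, Cal, Dee, Fay} is all of U.
Only Echo contains Fay, so Echo is forced; the remaining 3 points need at least 2 more blocks (each remaining block adds at most 2) — so at least 3 blocks are needed, and 3 is optimal.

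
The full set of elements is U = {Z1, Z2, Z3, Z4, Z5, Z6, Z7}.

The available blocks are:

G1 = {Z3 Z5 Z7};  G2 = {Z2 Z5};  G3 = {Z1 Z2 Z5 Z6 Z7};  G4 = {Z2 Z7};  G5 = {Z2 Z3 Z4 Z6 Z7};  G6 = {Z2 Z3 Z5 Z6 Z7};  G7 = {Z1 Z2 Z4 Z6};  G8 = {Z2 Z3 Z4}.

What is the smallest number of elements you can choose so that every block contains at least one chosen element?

2

Take H = {Z2, Z7}. Each listed block contains at least one of these, so H is a hitting set of size 2.
The blocks G1, G7 are pairwise disjoint, so any hitting set needs a separate element for each — at least 2. Hence 2 is optimal.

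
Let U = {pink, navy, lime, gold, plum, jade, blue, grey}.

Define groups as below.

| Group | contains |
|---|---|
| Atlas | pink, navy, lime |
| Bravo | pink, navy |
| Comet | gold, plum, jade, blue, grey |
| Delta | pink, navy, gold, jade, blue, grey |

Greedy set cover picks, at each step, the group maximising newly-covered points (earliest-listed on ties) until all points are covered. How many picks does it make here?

3

Greedy: pick Delta (covers 6 new) → pick Atlas (covers 1 new) → pick Comet (covers 1 new). Total picks: 3.
(The true minimum cover uses only 2 groups, so greedy is not optimal here.)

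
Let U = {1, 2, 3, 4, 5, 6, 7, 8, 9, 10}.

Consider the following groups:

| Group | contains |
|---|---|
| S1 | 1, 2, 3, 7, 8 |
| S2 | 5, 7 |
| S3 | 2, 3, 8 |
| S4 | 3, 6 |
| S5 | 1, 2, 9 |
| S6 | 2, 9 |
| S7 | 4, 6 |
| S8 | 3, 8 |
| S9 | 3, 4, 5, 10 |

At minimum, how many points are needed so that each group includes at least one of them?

4

Take H = {3, 6, 7, 9}. Each listed group contains at least one of these, so H is a hitting set of size 4.
The groups S2, S6, S7, S8 are pairwise disjoint, so any hitting set needs a separate point for each — at least 4. Hence 4 is optimal.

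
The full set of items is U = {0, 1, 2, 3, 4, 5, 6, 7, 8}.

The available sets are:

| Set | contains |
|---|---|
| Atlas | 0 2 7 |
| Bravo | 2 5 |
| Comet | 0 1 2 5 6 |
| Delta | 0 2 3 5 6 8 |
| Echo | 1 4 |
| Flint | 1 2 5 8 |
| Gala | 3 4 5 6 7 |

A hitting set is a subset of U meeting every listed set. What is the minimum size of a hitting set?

The 2 items {2, 4} hit every set.
The sets Bravo, Echo are pairwise disjoint, so any hitting set needs a separate item for each — at least 2. Hence 2 is optimal.

2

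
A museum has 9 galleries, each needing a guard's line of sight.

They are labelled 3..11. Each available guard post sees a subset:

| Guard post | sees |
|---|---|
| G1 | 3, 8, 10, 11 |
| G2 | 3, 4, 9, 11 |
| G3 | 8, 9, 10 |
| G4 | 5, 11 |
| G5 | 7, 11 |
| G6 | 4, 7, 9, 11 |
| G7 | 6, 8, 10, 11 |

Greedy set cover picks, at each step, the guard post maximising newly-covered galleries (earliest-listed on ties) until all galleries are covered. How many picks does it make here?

Greedy: pick G1 (covers 4 new) → pick G6 (covers 3 new) → pick G4 (covers 1 new) → pick G7 (covers 1 new). Total picks: 4.

4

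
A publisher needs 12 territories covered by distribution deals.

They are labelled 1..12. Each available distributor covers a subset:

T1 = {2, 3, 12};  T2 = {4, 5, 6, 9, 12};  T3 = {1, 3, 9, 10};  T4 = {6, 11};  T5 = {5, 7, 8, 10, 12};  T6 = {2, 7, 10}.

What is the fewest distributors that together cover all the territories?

5

T1 and T2 and T3 and T4 and T5 together: T1 ∪ T2 ∪ T3 ∪ T4 ∪ T5 = {1, 2, 3, 4, 5, 6, 7, 8, 9, 10, 11, 12} — every territory is covered.
No 4 of the 6 distributors cover everything (all 15 combinations miss at least one territory), so 5 is optimal.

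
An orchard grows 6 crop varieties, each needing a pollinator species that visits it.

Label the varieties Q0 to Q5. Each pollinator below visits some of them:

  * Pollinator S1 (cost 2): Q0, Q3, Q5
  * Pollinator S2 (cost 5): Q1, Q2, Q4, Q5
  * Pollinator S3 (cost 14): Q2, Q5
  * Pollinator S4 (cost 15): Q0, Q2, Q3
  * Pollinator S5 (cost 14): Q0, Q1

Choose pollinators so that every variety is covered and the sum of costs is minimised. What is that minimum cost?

7

S1, S2 together cover every variety (S1 ∪ S2 = {Q0, Q1, Q2, Q3, Q4, Q5}); total cost 2 + 5 = 7.
No covering selection has total cost below 7.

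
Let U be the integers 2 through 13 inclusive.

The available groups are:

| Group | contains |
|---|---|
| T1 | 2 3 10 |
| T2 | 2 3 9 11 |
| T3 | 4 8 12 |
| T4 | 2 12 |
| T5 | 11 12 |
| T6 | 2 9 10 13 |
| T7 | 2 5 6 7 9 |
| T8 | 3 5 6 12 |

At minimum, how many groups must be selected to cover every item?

T2 and T3 and T6 and T7 together: T2 ∪ T3 ∪ T6 ∪ T7 = {2, 3, 4, 5, 6, 7, 8, 9, 10, 11, 12, 13} — every item is covered.
Only T7 contains 7, so T7 is forced; the remaining 7 items need at least 3 more groups (each remaining group adds at most 3) — so at least 4 groups are needed, and 4 is optimal.

4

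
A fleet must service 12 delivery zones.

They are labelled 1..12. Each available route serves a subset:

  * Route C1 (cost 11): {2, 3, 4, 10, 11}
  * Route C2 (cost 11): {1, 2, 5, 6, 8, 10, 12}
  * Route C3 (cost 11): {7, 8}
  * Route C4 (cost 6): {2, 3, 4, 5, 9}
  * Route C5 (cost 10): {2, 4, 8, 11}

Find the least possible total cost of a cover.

38

C2, C3, C4, C5 together cover every zone (C2 ∪ C3 ∪ C4 ∪ C5 = {1, 2, 3, 4, 5, 6, 7, 8, 9, 10, 11, 12}); total cost 11 + 11 + 6 + 10 = 38.
No covering selection has total cost below 38.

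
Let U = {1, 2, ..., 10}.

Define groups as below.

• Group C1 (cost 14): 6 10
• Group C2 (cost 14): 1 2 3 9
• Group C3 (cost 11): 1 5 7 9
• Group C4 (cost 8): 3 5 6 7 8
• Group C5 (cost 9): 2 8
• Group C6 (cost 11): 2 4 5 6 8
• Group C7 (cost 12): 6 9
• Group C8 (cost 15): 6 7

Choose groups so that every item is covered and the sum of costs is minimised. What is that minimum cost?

44

C1, C3, C4, C6 together cover every item (C1 ∪ C3 ∪ C4 ∪ C6 = {1, 2, 3, 4, 5, 6, 7, 8, 9, 10}); total cost 14 + 11 + 8 + 11 = 44.
The greedy pick C4, C2, C6, C1 costs 47; no covering selection beats 44.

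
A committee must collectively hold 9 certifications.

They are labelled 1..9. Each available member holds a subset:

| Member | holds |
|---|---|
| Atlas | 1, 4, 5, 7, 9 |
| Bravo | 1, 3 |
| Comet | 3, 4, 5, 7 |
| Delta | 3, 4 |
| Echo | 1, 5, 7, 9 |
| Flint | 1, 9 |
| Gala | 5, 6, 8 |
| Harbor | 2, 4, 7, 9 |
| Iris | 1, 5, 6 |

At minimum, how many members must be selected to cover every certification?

3

Take {Bravo, Gala, Harbor}. Their union is {1, 2, 3, 4, 5, 6, 7, 8, 9}, which is all 9 certifications.
Only Harbor contains 2, so Harbor is forced; the remaining 5 certifications need at least 2 more members (each remaining member adds at most 3) — so at least 3 members are needed, and 3 is optimal.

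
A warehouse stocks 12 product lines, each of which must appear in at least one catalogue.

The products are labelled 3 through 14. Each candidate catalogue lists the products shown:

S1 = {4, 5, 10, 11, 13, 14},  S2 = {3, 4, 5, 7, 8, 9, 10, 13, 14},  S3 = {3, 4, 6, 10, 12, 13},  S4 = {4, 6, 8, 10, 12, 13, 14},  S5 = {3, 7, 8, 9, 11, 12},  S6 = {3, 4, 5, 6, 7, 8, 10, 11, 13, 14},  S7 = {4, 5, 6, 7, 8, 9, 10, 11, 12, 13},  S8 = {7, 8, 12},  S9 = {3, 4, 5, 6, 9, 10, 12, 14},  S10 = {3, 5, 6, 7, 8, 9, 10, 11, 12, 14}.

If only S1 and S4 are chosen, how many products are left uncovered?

3

Union of S1, S4 = {4, 5, 6, 8, 10, 11, 12, 13, 14}.
Not covered: 3, 7, 9 — 3 products.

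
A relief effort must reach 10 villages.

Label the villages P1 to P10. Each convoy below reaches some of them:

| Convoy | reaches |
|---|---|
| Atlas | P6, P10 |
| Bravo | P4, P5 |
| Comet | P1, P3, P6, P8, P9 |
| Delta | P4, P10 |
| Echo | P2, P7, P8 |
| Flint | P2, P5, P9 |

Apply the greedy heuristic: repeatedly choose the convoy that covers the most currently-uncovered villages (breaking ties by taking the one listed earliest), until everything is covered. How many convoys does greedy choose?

4

Greedy: pick Comet (covers 5 new) → pick Bravo (covers 2 new) → pick Echo (covers 2 new) → pick Atlas (covers 1 new). Total picks: 4.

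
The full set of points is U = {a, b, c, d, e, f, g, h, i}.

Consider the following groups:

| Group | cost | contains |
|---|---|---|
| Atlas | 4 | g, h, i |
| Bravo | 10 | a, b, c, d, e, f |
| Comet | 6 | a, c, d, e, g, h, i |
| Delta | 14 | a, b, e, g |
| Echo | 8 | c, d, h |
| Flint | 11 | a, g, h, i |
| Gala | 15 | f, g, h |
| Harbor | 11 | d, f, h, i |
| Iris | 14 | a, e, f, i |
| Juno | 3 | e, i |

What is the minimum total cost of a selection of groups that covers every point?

Atlas, Bravo together cover every point (Atlas ∪ Bravo = {a, b, c, d, e, f, g, h, i}); total cost 4 + 10 = 14.
The greedy pick Comet, Bravo costs 16; no covering selection beats 14.

14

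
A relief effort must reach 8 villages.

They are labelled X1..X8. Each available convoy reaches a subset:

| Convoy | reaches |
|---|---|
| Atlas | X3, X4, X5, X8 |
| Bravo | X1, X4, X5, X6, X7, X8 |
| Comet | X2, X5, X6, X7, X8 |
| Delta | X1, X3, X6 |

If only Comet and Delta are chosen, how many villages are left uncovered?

Union of Comet, Delta = {X1, X2, X3, X5, X6, X7, X8}.
Not covered: X4 — 1 village.

1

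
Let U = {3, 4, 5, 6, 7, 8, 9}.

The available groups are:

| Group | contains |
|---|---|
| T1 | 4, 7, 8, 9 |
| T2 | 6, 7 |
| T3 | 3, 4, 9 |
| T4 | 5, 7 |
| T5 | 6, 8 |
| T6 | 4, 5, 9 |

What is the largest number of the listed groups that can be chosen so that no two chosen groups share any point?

3

T3, T4, T5 are pairwise disjoint (T3={3,4,9}; T4={5,7}; T5={6,8}).
Every remaining group overlaps one of these, and no 4 of the listed groups are pairwise disjoint, so 3 is the maximum.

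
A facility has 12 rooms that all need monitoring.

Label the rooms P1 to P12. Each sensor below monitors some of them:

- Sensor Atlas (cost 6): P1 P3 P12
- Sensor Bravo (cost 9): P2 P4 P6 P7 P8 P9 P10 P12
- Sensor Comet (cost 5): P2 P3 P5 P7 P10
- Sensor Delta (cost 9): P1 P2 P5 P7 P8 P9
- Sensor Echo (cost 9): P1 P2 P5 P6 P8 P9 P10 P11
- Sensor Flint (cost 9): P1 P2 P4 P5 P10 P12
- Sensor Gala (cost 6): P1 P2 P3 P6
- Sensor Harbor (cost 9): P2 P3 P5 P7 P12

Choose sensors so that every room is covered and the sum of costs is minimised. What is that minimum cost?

23

Bravo, Comet, Echo together cover every room (Bravo ∪ Comet ∪ Echo = {P1, P2, P3, P4, P5, P6, P7, P8, P9, P10, P11, P12}); total cost 9 + 5 + 9 = 23.
No covering selection has total cost below 23.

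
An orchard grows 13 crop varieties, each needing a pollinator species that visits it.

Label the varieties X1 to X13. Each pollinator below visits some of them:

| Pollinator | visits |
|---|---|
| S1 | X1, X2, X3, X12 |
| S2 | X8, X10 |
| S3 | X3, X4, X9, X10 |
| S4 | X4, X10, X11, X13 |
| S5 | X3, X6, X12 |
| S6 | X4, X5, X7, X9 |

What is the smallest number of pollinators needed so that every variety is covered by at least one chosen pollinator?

S1 and S2 and S4 and S5 and S6 together: S1 ∪ S2 ∪ S4 ∪ S5 ∪ S6 = {X1, X2, X3, X4, X5, X6, X7, X8, X9, X10, X11, X12, X13} — every variety is covered.
No 4 of the 6 pollinators cover everything (all 15 combinations miss at least one variety), so 5 is optimal.

5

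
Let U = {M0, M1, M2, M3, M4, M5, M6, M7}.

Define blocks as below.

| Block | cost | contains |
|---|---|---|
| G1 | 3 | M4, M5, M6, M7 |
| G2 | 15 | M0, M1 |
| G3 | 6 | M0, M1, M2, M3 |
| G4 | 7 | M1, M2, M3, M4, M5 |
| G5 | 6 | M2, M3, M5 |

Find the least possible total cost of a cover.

9

G1, G3 together cover every item (G1 ∪ G3 = {M0, M1, M2, M3, M4, M5, M6, M7}); total cost 3 + 6 = 9.
No covering selection has total cost below 9.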